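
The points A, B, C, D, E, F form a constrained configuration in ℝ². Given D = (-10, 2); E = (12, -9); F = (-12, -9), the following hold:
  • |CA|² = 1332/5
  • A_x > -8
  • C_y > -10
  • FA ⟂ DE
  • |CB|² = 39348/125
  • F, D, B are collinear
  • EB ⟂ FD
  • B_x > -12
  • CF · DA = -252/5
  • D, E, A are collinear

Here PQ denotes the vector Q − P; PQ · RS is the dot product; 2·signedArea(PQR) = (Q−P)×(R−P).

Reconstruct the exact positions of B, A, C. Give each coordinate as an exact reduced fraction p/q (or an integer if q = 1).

1. B_x = -1404/125  [F, D, B are collinear ∩ EB ⟂ FD]
2. B_y = -597/125  [F, D, B are collinear ∩ EB ⟂ FD]
   → B = (-1404/125, -597/125)
3. A_x = -36/5  [D, E, A are collinear ∩ FA ⟂ DE]
4. A_y = 3/5  [D, E, A are collinear ∩ FA ⟂ DE]
   → A = (-36/5, 3/5)
5. C_x = 6  [line -14/5·x + 7/5·y + 147/5 = 0 ∩ |CB|² = 39348/125]
6. C_y = -9  [line -14/5·x + 7/5·y + 147/5 = 0 ∩ |CB|² = 39348/125]
   → C = (6, -9)

A = (-36/5, 3/5)
B = (-1404/125, -597/125)
C = (6, -9)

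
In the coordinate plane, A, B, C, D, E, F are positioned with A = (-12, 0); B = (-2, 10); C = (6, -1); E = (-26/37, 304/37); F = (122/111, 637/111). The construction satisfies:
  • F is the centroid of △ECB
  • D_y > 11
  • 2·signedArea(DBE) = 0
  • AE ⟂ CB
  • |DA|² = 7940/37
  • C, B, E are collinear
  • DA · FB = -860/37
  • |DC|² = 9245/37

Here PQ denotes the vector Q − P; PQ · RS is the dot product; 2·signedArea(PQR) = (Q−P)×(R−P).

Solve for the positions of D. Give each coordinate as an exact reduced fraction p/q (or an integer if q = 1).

D = (-122/37, 436/37)

1. D_x = -122/37  [2·signedArea(DBE) = 0 ∩ DA · FB = -860/37]
2. D_y = 436/37  [2·signedArea(DBE) = 0 ∩ DA · FB = -860/37]
   → D = (-122/37, 436/37)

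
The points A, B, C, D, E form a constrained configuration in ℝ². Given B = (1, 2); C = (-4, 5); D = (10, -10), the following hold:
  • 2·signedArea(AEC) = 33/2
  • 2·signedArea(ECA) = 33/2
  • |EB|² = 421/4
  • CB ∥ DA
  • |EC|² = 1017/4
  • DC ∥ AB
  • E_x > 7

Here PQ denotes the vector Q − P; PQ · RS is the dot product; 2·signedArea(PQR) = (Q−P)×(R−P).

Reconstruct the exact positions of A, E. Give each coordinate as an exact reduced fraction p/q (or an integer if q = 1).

1. A_x = 15  [DC ∥ AB ∩ CB ∥ DA]
2. A_y = -13  [DC ∥ AB ∩ CB ∥ DA]
   → A = (15, -13)
3. E_x = 8  [line 18·x + 19·y + -79/2 = 0 ∩ |EB|² = 421/4]
4. E_y = -11/2  [line 18·x + 19·y + -79/2 = 0 ∩ |EB|² = 421/4]
   → E = (8, -11/2)

A = (15, -13)
E = (8, -11/2)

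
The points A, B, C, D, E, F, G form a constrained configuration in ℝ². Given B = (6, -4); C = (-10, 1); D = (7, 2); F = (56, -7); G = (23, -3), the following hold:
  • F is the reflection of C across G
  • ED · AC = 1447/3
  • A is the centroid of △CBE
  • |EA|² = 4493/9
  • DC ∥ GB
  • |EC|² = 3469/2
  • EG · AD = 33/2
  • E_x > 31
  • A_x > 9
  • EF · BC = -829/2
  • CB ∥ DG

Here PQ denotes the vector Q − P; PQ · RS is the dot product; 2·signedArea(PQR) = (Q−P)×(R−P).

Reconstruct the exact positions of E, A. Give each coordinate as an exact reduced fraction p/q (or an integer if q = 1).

A = (55/6, -11/6)
E = (63/2, -5/2)

1. E_x = 63/2  [line 16·x + -5·y + -1033/2 = 0 ∩ |EC|² = 3469/2]
2. E_y = -5/2  [line 16·x + -5·y + -1033/2 = 0 ∩ |EC|² = 3469/2]
   → E = (63/2, -5/2)
3. A_x = 55/6  [EG · AD = 33/2 ∩ A is the centroid of △CBE]
4. A_y = -11/6  [EG · AD = 33/2 ∩ A is the centroid of △CBE]
   → A = (55/6, -11/6)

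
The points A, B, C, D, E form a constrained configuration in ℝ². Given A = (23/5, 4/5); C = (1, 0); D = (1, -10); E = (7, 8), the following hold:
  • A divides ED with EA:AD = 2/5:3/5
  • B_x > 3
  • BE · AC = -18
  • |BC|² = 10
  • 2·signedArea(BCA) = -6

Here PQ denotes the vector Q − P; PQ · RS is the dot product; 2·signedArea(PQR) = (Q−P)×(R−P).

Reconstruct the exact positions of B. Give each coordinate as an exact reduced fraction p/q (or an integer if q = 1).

B = (4, -1)

1. B_x = 4  [2·signedArea(BCA) = -6 ∩ BE · AC = -18]
2. B_y = -1  [2·signedArea(BCA) = -6 ∩ BE · AC = -18]
   → B = (4, -1)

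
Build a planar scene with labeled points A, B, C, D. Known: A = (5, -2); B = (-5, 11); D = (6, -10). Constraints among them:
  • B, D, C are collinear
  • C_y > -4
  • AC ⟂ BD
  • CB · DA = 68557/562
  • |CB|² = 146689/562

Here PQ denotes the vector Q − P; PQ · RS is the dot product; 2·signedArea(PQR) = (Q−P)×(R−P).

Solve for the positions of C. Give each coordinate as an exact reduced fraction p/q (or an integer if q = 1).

C = (1403/562, -1861/562)

1. C_x = 1403/562  [B, D, C are collinear ∩ AC ⟂ BD]
2. C_y = -1861/562  [B, D, C are collinear ∩ AC ⟂ BD]
   → C = (1403/562, -1861/562)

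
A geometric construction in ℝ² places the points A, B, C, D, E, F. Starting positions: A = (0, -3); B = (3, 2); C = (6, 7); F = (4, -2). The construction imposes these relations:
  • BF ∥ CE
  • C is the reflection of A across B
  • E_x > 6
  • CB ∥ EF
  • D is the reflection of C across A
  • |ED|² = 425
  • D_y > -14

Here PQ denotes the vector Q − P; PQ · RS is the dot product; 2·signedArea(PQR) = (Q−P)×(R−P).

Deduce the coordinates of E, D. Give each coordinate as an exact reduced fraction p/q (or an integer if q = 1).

D = (-6, -13)
E = (7, 3)

1. E_x = 7  [CB ∥ EF ∩ BF ∥ CE]
2. E_y = 3  [CB ∥ EF ∩ BF ∥ CE]
   → E = (7, 3)
3. D_x = -6  [D is the reflection of C across A]
4. D_y = -13  [D is the reflection of C across A]
   → D = (-6, -13)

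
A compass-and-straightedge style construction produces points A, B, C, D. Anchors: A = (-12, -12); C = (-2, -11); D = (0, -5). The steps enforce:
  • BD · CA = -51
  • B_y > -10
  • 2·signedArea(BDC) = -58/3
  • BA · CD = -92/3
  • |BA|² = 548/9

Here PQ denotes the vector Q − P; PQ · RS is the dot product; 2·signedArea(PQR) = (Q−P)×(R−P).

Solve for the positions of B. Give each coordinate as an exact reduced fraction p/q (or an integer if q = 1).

1. B_x = -14/3  [BD · CA = -51 ∩ 2·signedArea(BDC) = -58/3]
2. B_y = -28/3  [BD · CA = -51 ∩ 2·signedArea(BDC) = -58/3]
   → B = (-14/3, -28/3)

B = (-14/3, -28/3)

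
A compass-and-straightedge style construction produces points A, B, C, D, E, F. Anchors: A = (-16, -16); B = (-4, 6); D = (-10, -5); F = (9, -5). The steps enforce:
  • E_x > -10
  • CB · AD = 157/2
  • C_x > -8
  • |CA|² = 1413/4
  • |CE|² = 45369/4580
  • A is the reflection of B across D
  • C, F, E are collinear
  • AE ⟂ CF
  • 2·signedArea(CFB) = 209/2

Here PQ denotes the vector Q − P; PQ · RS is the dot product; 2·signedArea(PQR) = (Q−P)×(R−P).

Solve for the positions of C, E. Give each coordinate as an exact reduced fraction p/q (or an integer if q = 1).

C = (-7, 1/2)
E = (-11423/1145, 1744/1145)

1. C_x = -7  [2·signedArea(CFB) = 209/2 ∩ CB · AD = 157/2]
2. C_y = 1/2  [2·signedArea(CFB) = 209/2 ∩ CB · AD = 157/2]
   → C = (-7, 1/2)
3. E_x = -11423/1145  [C, F, E are collinear ∩ AE ⟂ CF]
4. E_y = 1744/1145  [C, F, E are collinear ∩ AE ⟂ CF]
   → E = (-11423/1145, 1744/1145)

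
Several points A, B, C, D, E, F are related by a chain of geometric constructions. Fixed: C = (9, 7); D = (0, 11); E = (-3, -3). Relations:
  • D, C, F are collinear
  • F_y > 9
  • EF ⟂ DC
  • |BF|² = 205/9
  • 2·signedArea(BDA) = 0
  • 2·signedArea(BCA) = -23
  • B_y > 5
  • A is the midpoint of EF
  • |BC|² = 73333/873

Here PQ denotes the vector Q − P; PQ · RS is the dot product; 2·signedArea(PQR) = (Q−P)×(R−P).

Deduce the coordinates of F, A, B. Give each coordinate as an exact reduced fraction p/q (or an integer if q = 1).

A = (-15/97, 330/97)
B = (-10/97, 1727/291)
F = (261/97, 951/97)

1. F_x = 261/97  [D, C, F are collinear ∩ EF ⟂ DC]
2. F_y = 951/97  [D, C, F are collinear ∩ EF ⟂ DC]
   → F = (261/97, 951/97)
3. A_x = -15/97  [A is the midpoint of EF]
4. A_y = 330/97  [A is the midpoint of EF]
   → A = (-15/97, 330/97)
5. B_x = -10/97  [2·signedArea(BDA) = 0 ∩ 2·signedArea(BCA) = -23]
6. B_y = 1727/291  [2·signedArea(BDA) = 0 ∩ 2·signedArea(BCA) = -23]
   → B = (-10/97, 1727/291)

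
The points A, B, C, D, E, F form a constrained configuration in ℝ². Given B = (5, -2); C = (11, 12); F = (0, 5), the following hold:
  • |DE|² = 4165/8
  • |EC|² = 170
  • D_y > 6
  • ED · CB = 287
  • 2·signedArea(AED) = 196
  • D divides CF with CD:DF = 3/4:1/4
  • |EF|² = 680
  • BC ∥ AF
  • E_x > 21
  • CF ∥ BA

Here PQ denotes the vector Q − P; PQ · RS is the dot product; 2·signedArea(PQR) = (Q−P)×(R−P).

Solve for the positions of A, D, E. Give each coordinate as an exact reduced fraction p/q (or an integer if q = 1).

A = (-6, -9)
D = (11/4, 27/4)
E = (22, 19)

1. A_x = -6  [BC ∥ AF ∩ CF ∥ BA]
2. A_y = -9  [BC ∥ AF ∩ CF ∥ BA]
   → A = (-6, -9)
3. D_x = 11/4  [D divides CF with CD:DF = 3/4:1/4]
4. D_y = 27/4  [D divides CF with CD:DF = 3/4:1/4]
   → D = (11/4, 27/4)
5. E_x = 22  [ED · CB = 287 ∩ 2·signedArea(AED) = 196]
6. E_y = 19  [ED · CB = 287 ∩ 2·signedArea(AED) = 196]
   → E = (22, 19)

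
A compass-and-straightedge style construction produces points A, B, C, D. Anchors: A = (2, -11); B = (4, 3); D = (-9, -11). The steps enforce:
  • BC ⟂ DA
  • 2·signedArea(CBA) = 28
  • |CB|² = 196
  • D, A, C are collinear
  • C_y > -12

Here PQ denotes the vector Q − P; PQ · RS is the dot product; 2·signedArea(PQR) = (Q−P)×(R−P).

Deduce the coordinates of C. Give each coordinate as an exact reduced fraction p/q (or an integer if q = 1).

1. C_x = 4  [D, A, C are collinear ∩ BC ⟂ DA]
2. C_y = -11  [D, A, C are collinear ∩ BC ⟂ DA]
   → C = (4, -11)

C = (4, -11)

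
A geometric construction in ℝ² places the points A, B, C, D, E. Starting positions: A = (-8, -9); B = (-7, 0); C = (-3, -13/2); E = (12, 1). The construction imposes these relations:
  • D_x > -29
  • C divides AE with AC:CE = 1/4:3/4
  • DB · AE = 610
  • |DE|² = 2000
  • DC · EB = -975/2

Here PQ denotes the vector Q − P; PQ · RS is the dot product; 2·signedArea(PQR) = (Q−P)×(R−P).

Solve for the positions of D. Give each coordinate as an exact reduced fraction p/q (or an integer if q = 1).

D = (-28, -19)

1. D_x = -28  [DB · AE = 610 ∩ DC · EB = -975/2]
2. D_y = -19  [DB · AE = 610 ∩ DC · EB = -975/2]
   → D = (-28, -19)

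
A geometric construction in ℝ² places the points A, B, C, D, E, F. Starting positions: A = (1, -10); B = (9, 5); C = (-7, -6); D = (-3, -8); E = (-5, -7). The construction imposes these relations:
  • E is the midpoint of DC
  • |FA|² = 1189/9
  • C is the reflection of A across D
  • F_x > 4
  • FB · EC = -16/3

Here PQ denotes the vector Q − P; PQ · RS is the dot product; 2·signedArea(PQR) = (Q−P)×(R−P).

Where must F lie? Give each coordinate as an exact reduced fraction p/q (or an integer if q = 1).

F = (13/3, 1)

1. F_x = 13/3  [line 2·x + -1·y + -23/3 = 0 ∩ |FA|² = 1189/9]
2. F_y = 1  [line 2·x + -1·y + -23/3 = 0 ∩ |FA|² = 1189/9]
   → F = (13/3, 1)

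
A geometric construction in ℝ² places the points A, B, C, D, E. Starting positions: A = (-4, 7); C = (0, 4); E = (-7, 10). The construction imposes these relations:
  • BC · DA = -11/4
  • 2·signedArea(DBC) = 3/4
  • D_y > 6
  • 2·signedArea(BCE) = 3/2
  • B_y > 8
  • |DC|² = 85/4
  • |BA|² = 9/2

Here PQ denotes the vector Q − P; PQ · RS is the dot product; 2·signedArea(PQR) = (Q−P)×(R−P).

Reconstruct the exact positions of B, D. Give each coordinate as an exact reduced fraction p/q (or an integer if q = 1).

B = (-11/2, 17/2)
D = (-7/2, 7)

1. B_x = -11/2  [line -6·x + -7·y + 53/2 = 0 ∩ |BA|² = 9/2]
2. B_y = 17/2  [line -6·x + -7·y + 53/2 = 0 ∩ |BA|² = 9/2]
   → B = (-11/2, 17/2)
3. D_x = -7/2  [BC · DA = -11/4 ∩ 2·signedArea(DBC) = 3/4]
4. D_y = 7  [BC · DA = -11/4 ∩ 2·signedArea(DBC) = 3/4]
   → D = (-7/2, 7)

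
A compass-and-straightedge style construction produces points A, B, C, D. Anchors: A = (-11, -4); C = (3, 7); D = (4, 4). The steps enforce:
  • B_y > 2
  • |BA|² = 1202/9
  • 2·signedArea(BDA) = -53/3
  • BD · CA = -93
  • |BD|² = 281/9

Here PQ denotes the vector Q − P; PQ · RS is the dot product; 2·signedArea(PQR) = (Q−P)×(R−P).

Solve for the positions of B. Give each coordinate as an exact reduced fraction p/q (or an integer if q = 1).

B = (-4/3, 7/3)

1. B_x = -4/3  [2·signedArea(BDA) = -53/3 ∩ BD · CA = -93]
2. B_y = 7/3  [2·signedArea(BDA) = -53/3 ∩ BD · CA = -93]
   → B = (-4/3, 7/3)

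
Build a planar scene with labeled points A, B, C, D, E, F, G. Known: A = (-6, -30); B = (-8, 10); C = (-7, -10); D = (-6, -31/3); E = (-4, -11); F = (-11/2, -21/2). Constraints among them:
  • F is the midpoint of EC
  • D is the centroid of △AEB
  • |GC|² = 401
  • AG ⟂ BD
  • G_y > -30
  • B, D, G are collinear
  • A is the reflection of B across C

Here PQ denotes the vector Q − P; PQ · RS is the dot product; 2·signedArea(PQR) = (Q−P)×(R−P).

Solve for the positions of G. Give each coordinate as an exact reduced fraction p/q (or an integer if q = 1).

1. G_x = -15344/3757  [B, D, G are collinear ∩ AG ⟂ BD]
2. G_y = -112002/3757  [B, D, G are collinear ∩ AG ⟂ BD]
   → G = (-15344/3757, -112002/3757)

G = (-15344/3757, -112002/3757)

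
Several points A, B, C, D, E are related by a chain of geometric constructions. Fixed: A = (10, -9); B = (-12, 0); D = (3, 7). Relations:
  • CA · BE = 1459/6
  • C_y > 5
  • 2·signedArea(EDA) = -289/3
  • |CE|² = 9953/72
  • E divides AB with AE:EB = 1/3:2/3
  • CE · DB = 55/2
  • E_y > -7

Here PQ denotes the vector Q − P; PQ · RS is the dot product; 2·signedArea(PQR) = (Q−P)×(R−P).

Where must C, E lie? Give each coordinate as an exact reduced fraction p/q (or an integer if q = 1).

1. E_x = 8/3  [E divides AB with AE:EB = 1/3:2/3]
2. E_y = -6  [E divides AB with AE:EB = 1/3:2/3]
   → E = (8/3, -6)
3. C_x = -3/4  [CE · DB = 55/2 ∩ CA · BE = 1459/6]
4. C_y = 21/4  [CE · DB = 55/2 ∩ CA · BE = 1459/6]
   → C = (-3/4, 21/4)

C = (-3/4, 21/4)
E = (8/3, -6)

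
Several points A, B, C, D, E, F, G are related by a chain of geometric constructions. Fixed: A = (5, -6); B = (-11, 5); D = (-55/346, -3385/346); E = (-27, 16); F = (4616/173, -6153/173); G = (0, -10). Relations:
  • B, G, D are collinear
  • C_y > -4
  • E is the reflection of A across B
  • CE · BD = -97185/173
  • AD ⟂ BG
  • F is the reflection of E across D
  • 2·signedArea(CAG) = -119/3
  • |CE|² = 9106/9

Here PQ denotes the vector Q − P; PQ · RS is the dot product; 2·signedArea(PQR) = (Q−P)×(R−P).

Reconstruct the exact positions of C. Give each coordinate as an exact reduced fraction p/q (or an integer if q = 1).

C = (-2, -11/3)

1. C_x = -2  [2·signedArea(CAG) = -119/3 ∩ CE · BD = -97185/173]
2. C_y = -11/3  [2·signedArea(CAG) = -119/3 ∩ CE · BD = -97185/173]
   → C = (-2, -11/3)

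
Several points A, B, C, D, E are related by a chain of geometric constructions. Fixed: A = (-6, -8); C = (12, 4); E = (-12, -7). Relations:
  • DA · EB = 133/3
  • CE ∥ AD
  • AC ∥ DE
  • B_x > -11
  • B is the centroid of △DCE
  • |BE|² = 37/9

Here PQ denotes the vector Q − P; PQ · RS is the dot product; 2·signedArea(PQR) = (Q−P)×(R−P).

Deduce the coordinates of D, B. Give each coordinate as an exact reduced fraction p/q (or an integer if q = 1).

1. D_x = -30  [AC ∥ DE ∩ CE ∥ AD]
2. D_y = -19  [AC ∥ DE ∩ CE ∥ AD]
   → D = (-30, -19)
3. B_x = -10  [B is the centroid of △DCE]
4. B_y = -22/3  [B is the centroid of △DCE]
   → B = (-10, -22/3)

B = (-10, -22/3)
D = (-30, -19)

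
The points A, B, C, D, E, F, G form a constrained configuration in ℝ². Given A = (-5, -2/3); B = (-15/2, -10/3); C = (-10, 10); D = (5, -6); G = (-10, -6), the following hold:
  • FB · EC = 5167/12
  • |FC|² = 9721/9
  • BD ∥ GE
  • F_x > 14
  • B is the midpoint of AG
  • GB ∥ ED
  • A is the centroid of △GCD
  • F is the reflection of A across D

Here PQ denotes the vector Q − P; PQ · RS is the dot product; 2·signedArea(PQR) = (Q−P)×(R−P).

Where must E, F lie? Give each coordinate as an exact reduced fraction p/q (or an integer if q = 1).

1. E_x = 5/2  [GB ∥ ED ∩ BD ∥ GE]
2. E_y = -26/3  [GB ∥ ED ∩ BD ∥ GE]
   → E = (5/2, -26/3)
3. F_x = 15  [F is the reflection of A across D]
4. F_y = -34/3  [F is the reflection of A across D]
   → F = (15, -34/3)

E = (5/2, -26/3)
F = (15, -34/3)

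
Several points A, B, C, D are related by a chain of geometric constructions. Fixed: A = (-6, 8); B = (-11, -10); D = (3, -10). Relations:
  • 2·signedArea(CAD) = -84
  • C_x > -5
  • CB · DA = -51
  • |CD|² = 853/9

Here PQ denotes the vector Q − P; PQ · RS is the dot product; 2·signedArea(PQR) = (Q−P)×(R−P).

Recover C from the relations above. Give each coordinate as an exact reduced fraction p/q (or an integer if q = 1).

C = (-14/3, -4)

1. C_x = -14/3  [CB · DA = -51 ∩ 2·signedArea(CAD) = -84]
2. C_y = -4  [CB · DA = -51 ∩ 2·signedArea(CAD) = -84]
   → C = (-14/3, -4)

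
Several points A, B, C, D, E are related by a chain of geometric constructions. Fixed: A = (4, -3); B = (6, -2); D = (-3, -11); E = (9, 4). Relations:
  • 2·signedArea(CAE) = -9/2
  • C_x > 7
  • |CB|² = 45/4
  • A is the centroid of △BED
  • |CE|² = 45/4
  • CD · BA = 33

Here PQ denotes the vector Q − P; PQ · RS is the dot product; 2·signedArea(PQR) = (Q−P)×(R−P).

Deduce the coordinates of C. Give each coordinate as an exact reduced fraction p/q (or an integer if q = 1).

1. C_x = 15/2  [CD · BA = 33 ∩ 2·signedArea(CAE) = -9/2]
2. C_y = 1  [CD · BA = 33 ∩ 2·signedArea(CAE) = -9/2]
   → C = (15/2, 1)

C = (15/2, 1)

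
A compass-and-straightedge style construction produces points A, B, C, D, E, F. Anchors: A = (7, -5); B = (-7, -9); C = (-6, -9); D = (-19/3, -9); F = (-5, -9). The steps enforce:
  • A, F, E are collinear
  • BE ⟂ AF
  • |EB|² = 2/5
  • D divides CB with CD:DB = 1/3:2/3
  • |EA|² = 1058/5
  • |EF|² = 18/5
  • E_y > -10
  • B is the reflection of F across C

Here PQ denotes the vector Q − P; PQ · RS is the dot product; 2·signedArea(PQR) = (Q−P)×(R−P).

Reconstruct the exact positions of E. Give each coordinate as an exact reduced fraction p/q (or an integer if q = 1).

E = (-34/5, -48/5)

1. E_x = -34/5  [A, F, E are collinear ∩ BE ⟂ AF]
2. E_y = -48/5  [A, F, E are collinear ∩ BE ⟂ AF]
   → E = (-34/5, -48/5)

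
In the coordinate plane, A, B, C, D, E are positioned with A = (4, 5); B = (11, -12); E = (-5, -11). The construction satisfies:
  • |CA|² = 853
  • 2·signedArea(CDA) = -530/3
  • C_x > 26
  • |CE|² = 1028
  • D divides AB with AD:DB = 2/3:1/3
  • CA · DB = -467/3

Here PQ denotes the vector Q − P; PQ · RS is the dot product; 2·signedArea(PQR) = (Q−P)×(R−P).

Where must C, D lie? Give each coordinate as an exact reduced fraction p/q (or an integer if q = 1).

C = (27, -13)
D = (26/3, -19/3)

1. D_x = 26/3  [D divides AB with AD:DB = 2/3:1/3]
2. D_y = -19/3  [D divides AB with AD:DB = 2/3:1/3]
   → D = (26/3, -19/3)
3. C_x = 27  [2·signedArea(CDA) = -530/3 ∩ CA · DB = -467/3]
4. C_y = -13  [2·signedArea(CDA) = -530/3 ∩ CA · DB = -467/3]
   → C = (27, -13)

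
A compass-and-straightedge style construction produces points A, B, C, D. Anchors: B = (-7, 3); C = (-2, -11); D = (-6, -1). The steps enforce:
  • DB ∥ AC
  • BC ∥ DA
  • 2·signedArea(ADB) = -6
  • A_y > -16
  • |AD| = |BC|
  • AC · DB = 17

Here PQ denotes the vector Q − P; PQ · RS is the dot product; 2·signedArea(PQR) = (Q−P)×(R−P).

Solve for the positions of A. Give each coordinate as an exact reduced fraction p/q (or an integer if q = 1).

A = (-1, -15)

1. A_x = -1  [DB ∥ AC ∩ BC ∥ DA]
2. A_y = -15  [DB ∥ AC ∩ BC ∥ DA]
   → A = (-1, -15)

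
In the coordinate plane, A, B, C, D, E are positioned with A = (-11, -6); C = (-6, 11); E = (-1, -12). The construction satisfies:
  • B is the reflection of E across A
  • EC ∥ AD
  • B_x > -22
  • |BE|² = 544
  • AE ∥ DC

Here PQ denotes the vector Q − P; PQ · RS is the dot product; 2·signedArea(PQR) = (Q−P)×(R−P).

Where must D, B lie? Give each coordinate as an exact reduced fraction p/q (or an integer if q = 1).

B = (-21, 0)
D = (-16, 17)

1. D_x = -16  [AE ∥ DC ∩ EC ∥ AD]
2. D_y = 17  [AE ∥ DC ∩ EC ∥ AD]
   → D = (-16, 17)
3. B_x = -21  [B is the reflection of E across A]
4. B_y = 0  [B is the reflection of E across A]
   → B = (-21, 0)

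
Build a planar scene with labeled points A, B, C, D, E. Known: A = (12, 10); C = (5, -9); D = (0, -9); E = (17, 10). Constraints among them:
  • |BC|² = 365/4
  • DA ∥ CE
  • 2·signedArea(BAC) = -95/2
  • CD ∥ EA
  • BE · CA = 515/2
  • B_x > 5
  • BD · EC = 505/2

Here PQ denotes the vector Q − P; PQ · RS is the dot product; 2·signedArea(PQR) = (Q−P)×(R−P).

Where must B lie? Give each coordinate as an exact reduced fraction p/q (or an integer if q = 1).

1. B_x = 6  [BE · CA = 515/2 ∩ 2·signedArea(BAC) = -95/2]
2. B_y = 1/2  [BE · CA = 515/2 ∩ 2·signedArea(BAC) = -95/2]
   → B = (6, 1/2)

B = (6, 1/2)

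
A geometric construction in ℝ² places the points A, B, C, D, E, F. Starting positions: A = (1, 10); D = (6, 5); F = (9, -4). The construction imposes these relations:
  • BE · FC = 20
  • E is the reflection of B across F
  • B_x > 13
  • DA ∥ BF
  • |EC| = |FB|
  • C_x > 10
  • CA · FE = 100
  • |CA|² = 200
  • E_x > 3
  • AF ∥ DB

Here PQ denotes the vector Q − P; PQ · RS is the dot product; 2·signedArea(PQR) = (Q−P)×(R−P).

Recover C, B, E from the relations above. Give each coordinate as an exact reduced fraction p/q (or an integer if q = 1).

1. B_x = 14  [DA ∥ BF ∩ AF ∥ DB]
2. B_y = -9  [DA ∥ BF ∩ AF ∥ DB]
   → B = (14, -9)
3. E_x = 4  [E is the reflection of B across F]
4. E_y = 1  [E is the reflection of B across F]
   → E = (4, 1)
5. C_x = 11  [line 5·x + -5·y + -55 = 0 ∩ |CA|² = 200]
6. C_y = 0  [line 5·x + -5·y + -55 = 0 ∩ |CA|² = 200]
   → C = (11, 0)

B = (14, -9)
C = (11, 0)
E = (4, 1)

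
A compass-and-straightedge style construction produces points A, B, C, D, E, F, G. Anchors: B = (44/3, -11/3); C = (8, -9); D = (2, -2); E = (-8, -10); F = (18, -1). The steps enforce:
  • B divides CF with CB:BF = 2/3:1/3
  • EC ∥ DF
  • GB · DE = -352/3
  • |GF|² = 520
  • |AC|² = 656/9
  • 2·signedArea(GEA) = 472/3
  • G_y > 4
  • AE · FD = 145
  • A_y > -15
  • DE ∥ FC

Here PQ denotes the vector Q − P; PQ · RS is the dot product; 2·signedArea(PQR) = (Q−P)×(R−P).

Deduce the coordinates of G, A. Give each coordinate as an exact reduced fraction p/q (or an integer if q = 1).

1. G_x = -4  [line 10·x + 8·y + 0 = 0 ∩ |GF|² = 520]
2. G_y = 5  [line 10·x + 8·y + 0 = 0 ∩ |GF|² = 520]
   → G = (-4, 5)
3. A_x = 4/3  [2·signedArea(GEA) = 472/3 ∩ AE · FD = 145]
4. A_y = -43/3  [2·signedArea(GEA) = 472/3 ∩ AE · FD = 145]
   → A = (4/3, -43/3)

A = (4/3, -43/3)
G = (-4, 5)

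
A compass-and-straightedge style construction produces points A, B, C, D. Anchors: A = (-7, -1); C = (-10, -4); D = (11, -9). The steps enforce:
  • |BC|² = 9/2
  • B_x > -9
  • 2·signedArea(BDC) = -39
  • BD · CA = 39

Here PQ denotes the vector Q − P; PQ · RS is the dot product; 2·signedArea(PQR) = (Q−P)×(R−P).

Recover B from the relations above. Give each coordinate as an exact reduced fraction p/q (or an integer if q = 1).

1. B_x = -17/2  [BD · CA = 39 ∩ 2·signedArea(BDC) = -39]
2. B_y = -5/2  [BD · CA = 39 ∩ 2·signedArea(BDC) = -39]
   → B = (-17/2, -5/2)

B = (-17/2, -5/2)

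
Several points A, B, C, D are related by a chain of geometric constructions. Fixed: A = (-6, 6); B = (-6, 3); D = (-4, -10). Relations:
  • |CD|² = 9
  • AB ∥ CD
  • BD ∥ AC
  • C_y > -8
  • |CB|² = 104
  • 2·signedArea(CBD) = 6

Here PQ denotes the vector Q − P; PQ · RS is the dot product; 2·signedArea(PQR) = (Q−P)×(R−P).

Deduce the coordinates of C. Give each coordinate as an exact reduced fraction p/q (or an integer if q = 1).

C = (-4, -7)

1. C_x = -4  [AB ∥ CD ∩ BD ∥ AC]
2. C_y = -7  [AB ∥ CD ∩ BD ∥ AC]
   → C = (-4, -7)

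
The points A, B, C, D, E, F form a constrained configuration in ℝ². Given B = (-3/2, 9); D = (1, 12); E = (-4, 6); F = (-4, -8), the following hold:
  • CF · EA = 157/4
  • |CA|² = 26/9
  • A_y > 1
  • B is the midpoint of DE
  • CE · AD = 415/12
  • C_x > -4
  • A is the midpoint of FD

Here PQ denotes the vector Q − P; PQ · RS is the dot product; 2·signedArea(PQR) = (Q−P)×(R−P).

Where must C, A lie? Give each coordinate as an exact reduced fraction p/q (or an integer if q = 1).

A = (-3/2, 2)
C = (-19/6, 7/3)

1. A_x = -3/2  [A is the midpoint of FD]
2. A_y = 2  [A is the midpoint of FD]
   → A = (-3/2, 2)
3. C_x = -19/6  [CE · AD = 415/12 ∩ CF · EA = 157/4]
4. C_y = 7/3  [CE · AD = 415/12 ∩ CF · EA = 157/4]
   → C = (-19/6, 7/3)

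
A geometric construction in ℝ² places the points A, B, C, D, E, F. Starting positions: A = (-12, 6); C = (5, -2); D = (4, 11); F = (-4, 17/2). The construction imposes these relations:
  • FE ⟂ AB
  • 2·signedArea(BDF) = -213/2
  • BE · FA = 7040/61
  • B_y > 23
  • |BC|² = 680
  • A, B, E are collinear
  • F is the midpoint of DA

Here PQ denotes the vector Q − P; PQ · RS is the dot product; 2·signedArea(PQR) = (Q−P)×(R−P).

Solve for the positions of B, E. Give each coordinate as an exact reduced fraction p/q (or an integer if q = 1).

B = (3, 24)
E = (-457/61, 696/61)

1. B_x = 3  [line 5/2·x + -8·y + 369/2 = 0 ∩ |BC|² = 680]
2. B_y = 24  [line 5/2·x + -8·y + 369/2 = 0 ∩ |BC|² = 680]
   → B = (3, 24)
3. E_x = -457/61  [A, B, E are collinear ∩ FE ⟂ AB]
4. E_y = 696/61  [A, B, E are collinear ∩ FE ⟂ AB]
   → E = (-457/61, 696/61)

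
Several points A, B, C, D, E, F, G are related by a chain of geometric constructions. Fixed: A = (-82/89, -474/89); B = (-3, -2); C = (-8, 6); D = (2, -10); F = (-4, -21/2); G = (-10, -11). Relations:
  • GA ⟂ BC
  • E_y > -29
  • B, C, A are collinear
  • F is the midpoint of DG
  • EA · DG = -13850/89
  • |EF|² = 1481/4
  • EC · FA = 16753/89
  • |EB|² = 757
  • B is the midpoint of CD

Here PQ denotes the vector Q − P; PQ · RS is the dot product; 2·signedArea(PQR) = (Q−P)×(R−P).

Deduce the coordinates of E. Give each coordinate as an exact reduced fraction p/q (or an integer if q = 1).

1. E_x = -12  [EC · FA = 16753/89 ∩ EA · DG = -13850/89]
2. E_y = -28  [EC · FA = 16753/89 ∩ EA · DG = -13850/89]
   → E = (-12, -28)

E = (-12, -28)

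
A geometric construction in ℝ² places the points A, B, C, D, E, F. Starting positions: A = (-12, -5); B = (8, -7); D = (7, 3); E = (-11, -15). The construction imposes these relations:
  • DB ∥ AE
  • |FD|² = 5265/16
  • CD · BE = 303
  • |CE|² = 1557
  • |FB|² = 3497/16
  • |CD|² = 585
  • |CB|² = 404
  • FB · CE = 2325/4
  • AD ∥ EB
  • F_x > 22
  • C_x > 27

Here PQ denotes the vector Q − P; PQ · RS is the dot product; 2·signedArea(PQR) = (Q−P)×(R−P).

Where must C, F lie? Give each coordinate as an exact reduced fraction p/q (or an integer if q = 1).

1. C_x = 28  [line 19·x + 8·y + -460 = 0 ∩ |CE|² = 1557]
2. C_y = -9  [line 19·x + 8·y + -460 = 0 ∩ |CE|² = 1557]
   → C = (28, -9)
3. F_x = 91/4  [line 39·x + 6·y + -3405/4 = 0 ∩ |FD|² = 5265/16]
4. F_y = -6  [line 39·x + 6·y + -3405/4 = 0 ∩ |FD|² = 5265/16]
   → F = (91/4, -6)

C = (28, -9)
F = (91/4, -6)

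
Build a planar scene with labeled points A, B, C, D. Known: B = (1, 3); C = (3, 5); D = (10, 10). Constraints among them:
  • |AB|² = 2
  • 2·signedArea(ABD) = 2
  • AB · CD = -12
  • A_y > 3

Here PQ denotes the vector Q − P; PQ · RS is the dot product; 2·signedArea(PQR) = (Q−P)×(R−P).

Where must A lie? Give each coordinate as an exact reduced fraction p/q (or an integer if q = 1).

1. A_x = 2  [2·signedArea(ABD) = 2 ∩ AB · CD = -12]
2. A_y = 4  [2·signedArea(ABD) = 2 ∩ AB · CD = -12]
   → A = (2, 4)

A = (2, 4)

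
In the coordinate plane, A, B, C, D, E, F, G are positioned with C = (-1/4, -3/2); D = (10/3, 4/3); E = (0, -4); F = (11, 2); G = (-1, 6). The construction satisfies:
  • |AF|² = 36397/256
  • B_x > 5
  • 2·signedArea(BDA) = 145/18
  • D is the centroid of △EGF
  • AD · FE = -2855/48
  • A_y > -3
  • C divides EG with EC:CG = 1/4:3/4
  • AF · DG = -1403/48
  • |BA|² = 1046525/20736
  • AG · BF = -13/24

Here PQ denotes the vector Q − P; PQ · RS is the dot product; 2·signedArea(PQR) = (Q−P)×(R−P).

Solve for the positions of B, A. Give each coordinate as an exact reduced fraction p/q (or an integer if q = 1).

1. A_x = -3/16  [AD · FE = -2855/48 ∩ AF · DG = -1403/48]
2. A_y = -17/8  [AD · FE = -2855/48 ∩ AF · DG = -1403/48]
   → A = (-3/16, -17/8)
3. B_x = 53/9  [2·signedArea(BDA) = 145/18 ∩ AG · BF = -13/24]
4. B_y = 14/9  [2·signedArea(BDA) = 145/18 ∩ AG · BF = -13/24]
   → B = (53/9, 14/9)

A = (-3/16, -17/8)
B = (53/9, 14/9)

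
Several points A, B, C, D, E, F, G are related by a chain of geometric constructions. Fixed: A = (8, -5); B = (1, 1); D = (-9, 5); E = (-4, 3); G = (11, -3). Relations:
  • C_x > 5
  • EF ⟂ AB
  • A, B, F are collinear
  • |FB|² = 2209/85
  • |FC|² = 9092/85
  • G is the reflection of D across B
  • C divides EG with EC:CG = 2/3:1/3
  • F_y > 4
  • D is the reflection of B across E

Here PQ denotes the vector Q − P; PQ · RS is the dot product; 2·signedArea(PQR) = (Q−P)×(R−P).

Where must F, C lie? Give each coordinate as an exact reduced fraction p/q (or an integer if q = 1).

C = (6, -1)
F = (-244/85, 367/85)

1. F_x = -244/85  [A, B, F are collinear ∩ EF ⟂ AB]
2. F_y = 367/85  [A, B, F are collinear ∩ EF ⟂ AB]
   → F = (-244/85, 367/85)
3. C_x = 6  [C divides EG with EC:CG = 2/3:1/3]
4. C_y = -1  [C divides EG with EC:CG = 2/3:1/3]
   → C = (6, -1)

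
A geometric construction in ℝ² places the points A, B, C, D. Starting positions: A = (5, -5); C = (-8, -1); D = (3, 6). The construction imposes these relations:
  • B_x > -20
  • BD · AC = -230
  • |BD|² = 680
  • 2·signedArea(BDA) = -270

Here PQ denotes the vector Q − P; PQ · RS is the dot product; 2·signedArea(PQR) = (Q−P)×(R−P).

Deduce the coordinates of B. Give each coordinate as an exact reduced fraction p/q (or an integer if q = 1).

1. B_x = -19  [BD · AC = -230 ∩ 2·signedArea(BDA) = -270]
2. B_y = -8  [BD · AC = -230 ∩ 2·signedArea(BDA) = -270]
   → B = (-19, -8)

B = (-19, -8)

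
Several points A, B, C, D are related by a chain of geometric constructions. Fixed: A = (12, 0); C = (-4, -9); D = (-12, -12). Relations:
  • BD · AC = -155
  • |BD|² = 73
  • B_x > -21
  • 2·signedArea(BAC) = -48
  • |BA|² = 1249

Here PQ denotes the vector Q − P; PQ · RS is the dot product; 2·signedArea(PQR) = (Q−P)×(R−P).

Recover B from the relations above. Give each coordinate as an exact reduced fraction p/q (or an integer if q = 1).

B = (-20, -15)

1. B_x = -20  [2·signedArea(BAC) = -48 ∩ BD · AC = -155]
2. B_y = -15  [2·signedArea(BAC) = -48 ∩ BD · AC = -155]
   → B = (-20, -15)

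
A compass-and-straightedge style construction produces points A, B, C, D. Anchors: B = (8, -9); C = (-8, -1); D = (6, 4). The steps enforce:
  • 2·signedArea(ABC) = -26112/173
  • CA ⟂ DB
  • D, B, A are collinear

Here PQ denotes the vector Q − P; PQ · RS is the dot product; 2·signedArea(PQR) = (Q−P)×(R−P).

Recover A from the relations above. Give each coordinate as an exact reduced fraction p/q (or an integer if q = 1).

A = (1112/173, 211/173)

1. A_x = 1112/173  [D, B, A are collinear ∩ CA ⟂ DB]
2. A_y = 211/173  [D, B, A are collinear ∩ CA ⟂ DB]
   → A = (1112/173, 211/173)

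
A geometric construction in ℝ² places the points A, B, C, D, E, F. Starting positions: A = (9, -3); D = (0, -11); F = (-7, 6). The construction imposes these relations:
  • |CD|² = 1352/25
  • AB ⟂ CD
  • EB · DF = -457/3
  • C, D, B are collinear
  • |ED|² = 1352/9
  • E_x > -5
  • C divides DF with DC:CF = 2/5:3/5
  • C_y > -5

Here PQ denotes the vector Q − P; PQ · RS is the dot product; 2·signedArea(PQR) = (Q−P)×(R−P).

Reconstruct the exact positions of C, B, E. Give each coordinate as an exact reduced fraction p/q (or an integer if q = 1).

1. C_x = -14/5  [C divides DF with DC:CF = 2/5:3/5]
2. C_y = -21/5  [C divides DF with DC:CF = 2/5:3/5]
   → C = (-14/5, -21/5)
3. B_x = -511/338  [C, D, B are collinear ∩ AB ⟂ CD]
4. B_y = -2477/338  [C, D, B are collinear ∩ AB ⟂ CD]
   → B = (-511/338, -2477/338)
5. E_x = -14/3  [line 7·x + -17·y + 115/3 = 0 ∩ |ED|² = 1352/9]
6. E_y = 1/3  [line 7·x + -17·y + 115/3 = 0 ∩ |ED|² = 1352/9]
   → E = (-14/3, 1/3)

B = (-511/338, -2477/338)
C = (-14/5, -21/5)
E = (-14/3, 1/3)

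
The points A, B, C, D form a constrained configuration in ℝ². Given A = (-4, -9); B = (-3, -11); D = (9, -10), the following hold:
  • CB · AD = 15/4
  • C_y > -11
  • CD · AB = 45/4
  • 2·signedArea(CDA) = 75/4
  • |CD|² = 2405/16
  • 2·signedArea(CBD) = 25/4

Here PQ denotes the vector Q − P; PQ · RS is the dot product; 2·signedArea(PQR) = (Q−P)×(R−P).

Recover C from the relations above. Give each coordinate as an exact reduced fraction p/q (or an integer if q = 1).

C = (-13/4, -21/2)

1. C_x = -13/4  [2·signedArea(CBD) = 25/4 ∩ 2·signedArea(CDA) = 75/4]
2. C_y = -21/2  [2·signedArea(CBD) = 25/4 ∩ 2·signedArea(CDA) = 75/4]
   → C = (-13/4, -21/2)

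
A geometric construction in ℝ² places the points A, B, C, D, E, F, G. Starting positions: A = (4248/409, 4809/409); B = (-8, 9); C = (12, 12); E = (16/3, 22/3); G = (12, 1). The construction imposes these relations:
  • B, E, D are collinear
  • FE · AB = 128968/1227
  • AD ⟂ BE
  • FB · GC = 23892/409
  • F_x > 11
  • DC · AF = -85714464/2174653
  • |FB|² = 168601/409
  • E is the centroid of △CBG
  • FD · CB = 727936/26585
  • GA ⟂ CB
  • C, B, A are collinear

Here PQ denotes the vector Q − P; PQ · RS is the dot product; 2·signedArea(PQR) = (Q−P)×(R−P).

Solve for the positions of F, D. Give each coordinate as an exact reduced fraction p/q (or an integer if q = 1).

1. F_x = 4743/409  [FB · GC = 23892/409 ∩ FE · AB = 128968/1227]
2. F_y = 1509/409  [FB · GC = 23892/409 ∩ FE · AB = 128968/1227]
   → F = (4743/409, 1509/409)
3. D_x = 259576/26585  [B, E, D are collinear ∩ AD ⟂ BE]
4. D_y = 180233/26585  [B, E, D are collinear ∩ AD ⟂ BE]
   → D = (259576/26585, 180233/26585)

D = (259576/26585, 180233/26585)
F = (4743/409, 1509/409)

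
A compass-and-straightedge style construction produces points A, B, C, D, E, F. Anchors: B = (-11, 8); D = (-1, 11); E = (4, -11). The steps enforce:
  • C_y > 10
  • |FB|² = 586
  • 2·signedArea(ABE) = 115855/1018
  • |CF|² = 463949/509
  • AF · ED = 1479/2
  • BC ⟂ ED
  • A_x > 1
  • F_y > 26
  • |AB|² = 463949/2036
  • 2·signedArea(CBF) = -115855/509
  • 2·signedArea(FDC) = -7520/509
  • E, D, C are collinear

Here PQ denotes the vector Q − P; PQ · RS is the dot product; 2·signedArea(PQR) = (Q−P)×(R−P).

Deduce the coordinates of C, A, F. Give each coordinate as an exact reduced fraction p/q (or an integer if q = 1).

1. C_x = -429/509  [E, D, C are collinear ∩ BC ⟂ ED]
2. C_y = 5247/509  [E, D, C are collinear ∩ BC ⟂ ED]
   → C = (-429/509, 5247/509)
3. A_x = 1607/1018  [line 19·x + 15·y + -25253/1018 = 0 ∩ |AB|² = 463949/2036]
4. A_y = -176/509  [line 19·x + 15·y + -25253/1018 = 0 ∩ |AB|² = 463949/2036]
   → A = (1607/1018, -176/509)
5. F_x = -26  [AF · ED = 1479/2 ∩ 2·signedArea(FDC) = -7520/509]
6. F_y = 27  [AF · ED = 1479/2 ∩ 2·signedArea(FDC) = -7520/509]
   → F = (-26, 27)

A = (1607/1018, -176/509)
C = (-429/509, 5247/509)
F = (-26, 27)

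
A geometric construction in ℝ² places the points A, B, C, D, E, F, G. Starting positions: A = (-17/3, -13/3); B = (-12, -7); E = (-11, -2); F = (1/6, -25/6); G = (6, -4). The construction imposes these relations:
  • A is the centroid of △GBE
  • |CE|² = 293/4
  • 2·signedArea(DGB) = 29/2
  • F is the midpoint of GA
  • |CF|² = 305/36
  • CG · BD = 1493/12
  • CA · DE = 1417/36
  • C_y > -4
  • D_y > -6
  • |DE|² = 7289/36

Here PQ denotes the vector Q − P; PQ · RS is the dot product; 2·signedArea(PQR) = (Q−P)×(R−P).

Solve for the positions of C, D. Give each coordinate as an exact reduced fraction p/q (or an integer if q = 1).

1. D_x = 17/6  [line 3·x + -18·y + -209/2 = 0 ∩ |DE|² = 7289/36]
2. D_y = -16/3  [line 3·x + -18·y + -209/2 = 0 ∩ |DE|² = 7289/36]
   → D = (17/6, -16/3)
3. C_x = -5/2  [CA · DE = 1417/36 ∩ CG · BD = 1493/12]
4. C_y = -3  [CA · DE = 1417/36 ∩ CG · BD = 1493/12]
   → C = (-5/2, -3)

C = (-5/2, -3)
D = (17/6, -16/3)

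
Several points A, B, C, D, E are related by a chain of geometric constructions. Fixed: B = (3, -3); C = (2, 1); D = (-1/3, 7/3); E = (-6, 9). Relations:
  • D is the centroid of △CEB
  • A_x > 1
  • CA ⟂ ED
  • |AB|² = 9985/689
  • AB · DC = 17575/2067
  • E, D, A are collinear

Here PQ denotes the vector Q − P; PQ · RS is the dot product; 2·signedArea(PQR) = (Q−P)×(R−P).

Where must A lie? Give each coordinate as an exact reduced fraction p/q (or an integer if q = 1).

A = (898/689, 281/689)

1. A_x = 898/689  [E, D, A are collinear ∩ CA ⟂ ED]
2. A_y = 281/689  [E, D, A are collinear ∩ CA ⟂ ED]
   → A = (898/689, 281/689)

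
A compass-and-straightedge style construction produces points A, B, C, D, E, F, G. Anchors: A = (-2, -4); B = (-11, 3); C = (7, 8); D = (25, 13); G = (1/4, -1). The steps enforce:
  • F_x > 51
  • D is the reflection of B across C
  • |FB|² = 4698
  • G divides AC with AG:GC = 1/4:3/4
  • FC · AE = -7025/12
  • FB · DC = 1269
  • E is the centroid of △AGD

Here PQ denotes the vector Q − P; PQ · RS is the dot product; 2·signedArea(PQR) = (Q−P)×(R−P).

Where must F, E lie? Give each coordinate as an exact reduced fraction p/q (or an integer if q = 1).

1. E_x = 31/4  [E is the centroid of △AGD]
2. E_y = 8/3  [E is the centroid of △AGD]
   → E = (31/4, 8/3)
3. F_x = 52  [FC · AE = -7025/12 ∩ FB · DC = 1269]
4. F_y = 30  [FC · AE = -7025/12 ∩ FB · DC = 1269]
   → F = (52, 30)

E = (31/4, 8/3)
F = (52, 30)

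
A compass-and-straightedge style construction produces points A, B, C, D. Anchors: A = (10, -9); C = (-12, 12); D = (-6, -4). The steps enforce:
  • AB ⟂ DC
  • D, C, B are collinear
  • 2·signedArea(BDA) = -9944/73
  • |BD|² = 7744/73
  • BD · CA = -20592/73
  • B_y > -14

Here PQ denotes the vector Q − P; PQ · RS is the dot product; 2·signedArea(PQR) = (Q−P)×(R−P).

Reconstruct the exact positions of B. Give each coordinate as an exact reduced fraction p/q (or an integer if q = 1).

1. B_x = -174/73  [D, C, B are collinear ∩ AB ⟂ DC]
2. B_y = -996/73  [D, C, B are collinear ∩ AB ⟂ DC]
   → B = (-174/73, -996/73)

B = (-174/73, -996/73)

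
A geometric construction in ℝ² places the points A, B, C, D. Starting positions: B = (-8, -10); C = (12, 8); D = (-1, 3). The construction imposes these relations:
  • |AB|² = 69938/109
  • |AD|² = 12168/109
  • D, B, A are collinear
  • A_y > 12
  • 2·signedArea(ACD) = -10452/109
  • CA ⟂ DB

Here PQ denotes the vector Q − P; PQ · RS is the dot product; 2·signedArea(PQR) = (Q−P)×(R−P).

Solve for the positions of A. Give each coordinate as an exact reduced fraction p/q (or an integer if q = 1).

A = (437/109, 1341/109)

1. A_x = 437/109  [D, B, A are collinear ∩ CA ⟂ DB]
2. A_y = 1341/109  [D, B, A are collinear ∩ CA ⟂ DB]
   → A = (437/109, 1341/109)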